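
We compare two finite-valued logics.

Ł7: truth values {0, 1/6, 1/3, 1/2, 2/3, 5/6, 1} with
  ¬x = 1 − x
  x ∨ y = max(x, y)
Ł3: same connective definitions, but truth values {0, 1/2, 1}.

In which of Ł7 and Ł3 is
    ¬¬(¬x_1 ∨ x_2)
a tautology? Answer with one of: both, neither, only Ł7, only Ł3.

In Ł7: at x_1 = 1/6, x_2 = 0 the value is 5/6 — not a tautology.
In Ł3: at x_1 = 1/2, x_2 = 0 the value is 1/2 — not a tautology.

neither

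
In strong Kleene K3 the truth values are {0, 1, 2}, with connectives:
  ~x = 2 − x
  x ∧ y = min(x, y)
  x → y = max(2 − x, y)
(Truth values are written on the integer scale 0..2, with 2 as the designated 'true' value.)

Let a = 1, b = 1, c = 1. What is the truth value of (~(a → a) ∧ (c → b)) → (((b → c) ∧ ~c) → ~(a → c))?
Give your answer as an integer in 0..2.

1

a → a = 1 → 1 = 1
~(a → a) = ~1 = 1
c → b = 1 → 1 = 1
~(a → a) ∧ (c → b) = 1 ∧ 1 = 1
b → c = 1 → 1 = 1
~c = ~1 = 1
(b → c) ∧ ~c = 1 ∧ 1 = 1
a → c = 1 → 1 = 1
~(a → c) = ~1 = 1
((b → c) ∧ ~c) → ~(a → c) = 1 → 1 = 1
(~(a → a) ∧ (c → b)) → (((b → c) ∧ ~c) → ~(a → c)) = 1 → 1 = 1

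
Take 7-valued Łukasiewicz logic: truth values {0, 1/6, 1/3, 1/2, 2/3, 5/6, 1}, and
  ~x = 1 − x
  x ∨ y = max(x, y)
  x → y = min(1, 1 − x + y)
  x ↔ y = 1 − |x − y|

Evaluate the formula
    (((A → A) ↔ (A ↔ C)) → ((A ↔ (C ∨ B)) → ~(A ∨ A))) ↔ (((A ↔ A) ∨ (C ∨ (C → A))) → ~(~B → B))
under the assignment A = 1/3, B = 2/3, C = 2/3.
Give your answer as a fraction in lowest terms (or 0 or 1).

A → A = 1/3 → 1/3 = 1
A ↔ C = 1/3 ↔ 2/3 = 2/3
(A → A) ↔ (A ↔ C) = 1 ↔ 2/3 = 2/3
C ∨ B = 2/3 ∨ 2/3 = 2/3
A ↔ (C ∨ B) = 1/3 ↔ 2/3 = 2/3
A ∨ A = 1/3 ∨ 1/3 = 1/3
~(A ∨ A) = ~1/3 = 2/3
(A ↔ (C ∨ B)) → ~(A ∨ A) = 2/3 → 2/3 = 1
((A → A) ↔ (A ↔ C)) → ((A ↔ (C ∨ B)) → ~(A ∨ A)) = 2/3 → 1 = 1
A ↔ A = 1/3 ↔ 1/3 = 1
C → A = 2/3 → 1/3 = 2/3
C ∨ (C → A) = 2/3 ∨ 2/3 = 2/3
(A ↔ A) ∨ (C ∨ (C → A)) = 1 ∨ 2/3 = 1
~B = ~2/3 = 1/3
~B → B = 1/3 → 2/3 = 1
~(~B → B) = ~1 = 0
((A ↔ A) ∨ (C ∨ (C → A))) → ~(~B → B) = 1 → 0 = 0
(((A → A) ↔ (A ↔ C)) → ((A ↔ (C ∨ B)) → ~(A ∨ A))) ↔ (((A ↔ A) ∨ (C ∨ (C → A))) → ~(~B → B)) = 1 ↔ 0 = 0

0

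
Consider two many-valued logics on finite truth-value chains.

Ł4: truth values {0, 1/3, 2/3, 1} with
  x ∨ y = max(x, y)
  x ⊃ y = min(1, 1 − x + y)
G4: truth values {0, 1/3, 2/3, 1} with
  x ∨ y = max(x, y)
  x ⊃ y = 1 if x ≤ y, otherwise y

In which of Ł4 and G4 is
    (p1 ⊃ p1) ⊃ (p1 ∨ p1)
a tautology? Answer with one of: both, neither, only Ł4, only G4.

neither

In Ł4: at p1 = 0 the value is 0 — not a tautology.
In G4: at p1 = 0 the value is 0 — not a tautology.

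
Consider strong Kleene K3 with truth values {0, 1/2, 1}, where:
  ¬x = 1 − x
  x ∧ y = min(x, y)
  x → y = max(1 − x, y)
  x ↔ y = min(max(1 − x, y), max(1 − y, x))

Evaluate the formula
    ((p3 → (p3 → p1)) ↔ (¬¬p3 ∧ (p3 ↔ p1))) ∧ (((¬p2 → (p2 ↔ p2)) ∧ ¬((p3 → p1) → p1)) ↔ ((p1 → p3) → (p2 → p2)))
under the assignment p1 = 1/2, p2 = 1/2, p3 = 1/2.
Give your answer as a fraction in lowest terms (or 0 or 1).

1/2

p3 → p1 = 1/2 → 1/2 = 1/2
p3 → (p3 → p1) = 1/2 → 1/2 = 1/2
¬p3 = ¬1/2 = 1/2
¬¬p3 = ¬1/2 = 1/2
p3 ↔ p1 = 1/2 ↔ 1/2 = 1/2
¬¬p3 ∧ (p3 ↔ p1) = 1/2 ∧ 1/2 = 1/2
(p3 → (p3 → p1)) ↔ (¬¬p3 ∧ (p3 ↔ p1)) = 1/2 ↔ 1/2 = 1/2
¬p2 = ¬1/2 = 1/2
p2 ↔ p2 = 1/2 ↔ 1/2 = 1/2
¬p2 → (p2 ↔ p2) = 1/2 → 1/2 = 1/2
p3 → p1 = 1/2 → 1/2 = 1/2
(p3 → p1) → p1 = 1/2 → 1/2 = 1/2
¬((p3 → p1) → p1) = ¬1/2 = 1/2
(¬p2 → (p2 ↔ p2)) ∧ ¬((p3 → p1) → p1) = 1/2 ∧ 1/2 = 1/2
p1 → p3 = 1/2 → 1/2 = 1/2
p2 → p2 = 1/2 → 1/2 = 1/2
(p1 → p3) → (p2 → p2) = 1/2 → 1/2 = 1/2
((¬p2 → (p2 ↔ p2)) ∧ ¬((p3 → p1) → p1)) ↔ ((p1 → p3) → (p2 → p2)) = 1/2 ↔ 1/2 = 1/2
((p3 → (p3 → p1)) ↔ (¬¬p3 ∧ (p3 ↔ p1))) ∧ (((¬p2 → (p2 ↔ p2)) ∧ ¬((p3 → p1) → p1)) ↔ ((p1 → p3) → (p2 → p2))) = 1/2 ∧ 1/2 = 1/2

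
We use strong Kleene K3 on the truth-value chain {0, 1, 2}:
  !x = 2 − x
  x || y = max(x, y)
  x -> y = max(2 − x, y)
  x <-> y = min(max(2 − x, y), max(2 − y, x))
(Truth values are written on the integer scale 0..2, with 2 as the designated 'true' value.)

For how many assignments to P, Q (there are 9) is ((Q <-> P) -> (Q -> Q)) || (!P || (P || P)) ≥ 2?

P = 0, Q = 0 ↦ 2  ≥
P = 0, Q = 1 ↦ 2  ≥
P = 0, Q = 2 ↦ 2  ≥
P = 1, Q = 0 ↦ 2  ≥
P = 1, Q = 1 ↦ 1  <
P = 1, Q = 2 ↦ 2  ≥
P = 2, Q = 0 ↦ 2  ≥
P = 2, Q = 1 ↦ 2  ≥
P = 2, Q = 2 ↦ 2  ≥
So 8 of the 9 assignments meet the threshold.

8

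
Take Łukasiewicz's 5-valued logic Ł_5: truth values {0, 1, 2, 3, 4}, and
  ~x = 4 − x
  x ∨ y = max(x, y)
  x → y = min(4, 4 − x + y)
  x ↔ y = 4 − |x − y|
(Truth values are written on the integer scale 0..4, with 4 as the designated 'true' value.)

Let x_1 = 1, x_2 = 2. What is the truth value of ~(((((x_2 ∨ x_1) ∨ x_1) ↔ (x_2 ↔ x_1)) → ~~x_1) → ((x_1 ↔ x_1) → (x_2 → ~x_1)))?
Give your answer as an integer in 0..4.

0

x_2 ∨ x_1 = 2 ∨ 1 = 2
(x_2 ∨ x_1) ∨ x_1 = 2 ∨ 1 = 2
x_2 ↔ x_1 = 2 ↔ 1 = 3
((x_2 ∨ x_1) ∨ x_1) ↔ (x_2 ↔ x_1) = 2 ↔ 3 = 3
~x_1 = ~1 = 3
~~x_1 = ~3 = 1
(((x_2 ∨ x_1) ∨ x_1) ↔ (x_2 ↔ x_1)) → ~~x_1 = 3 → 1 = 2
x_1 ↔ x_1 = 1 ↔ 1 = 4
~x_1 = ~1 = 3
x_2 → ~x_1 = 2 → 3 = 4
(x_1 ↔ x_1) → (x_2 → ~x_1) = 4 → 4 = 4
((((x_2 ∨ x_1) ∨ x_1) ↔ (x_2 ↔ x_1)) → ~~x_1) → ((x_1 ↔ x_1) → (x_2 → ~x_1)) = 2 → 4 = 4
~(((((x_2 ∨ x_1) ∨ x_1) ↔ (x_2 ↔ x_1)) → ~~x_1) → ((x_1 ↔ x_1) → (x_2 → ~x_1))) = ~4 = 0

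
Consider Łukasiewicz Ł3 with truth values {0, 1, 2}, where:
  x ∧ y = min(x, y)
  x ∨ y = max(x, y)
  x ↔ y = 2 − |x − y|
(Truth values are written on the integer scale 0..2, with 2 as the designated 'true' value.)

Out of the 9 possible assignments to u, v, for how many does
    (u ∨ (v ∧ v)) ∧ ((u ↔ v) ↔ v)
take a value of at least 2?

3

u = 0, v = 0 ↦ 0  <
u = 0, v = 1 ↦ 1  <
u = 0, v = 2 ↦ 0  <
u = 1, v = 0 ↦ 1  <
u = 1, v = 1 ↦ 1  <
u = 1, v = 2 ↦ 1  <
u = 2, v = 0 ↦ 2  ≥
u = 2, v = 1 ↦ 2  ≥
u = 2, v = 2 ↦ 2  ≥
So 3 of the 9 assignments meet the threshold.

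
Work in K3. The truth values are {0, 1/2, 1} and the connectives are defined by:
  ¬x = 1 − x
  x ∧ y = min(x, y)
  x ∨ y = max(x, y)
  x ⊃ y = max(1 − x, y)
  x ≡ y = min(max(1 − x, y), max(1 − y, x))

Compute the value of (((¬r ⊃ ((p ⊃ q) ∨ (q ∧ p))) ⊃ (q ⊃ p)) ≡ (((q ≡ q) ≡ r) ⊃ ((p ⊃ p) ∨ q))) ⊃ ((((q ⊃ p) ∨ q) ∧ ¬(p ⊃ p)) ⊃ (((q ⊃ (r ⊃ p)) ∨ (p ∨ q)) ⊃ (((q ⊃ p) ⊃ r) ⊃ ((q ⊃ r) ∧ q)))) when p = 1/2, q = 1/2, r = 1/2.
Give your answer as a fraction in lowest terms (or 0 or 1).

1/2

¬r = ¬1/2 = 1/2
p ⊃ q = 1/2 ⊃ 1/2 = 1/2
q ∧ p = 1/2 ∧ 1/2 = 1/2
(p ⊃ q) ∨ (q ∧ p) = 1/2 ∨ 1/2 = 1/2
¬r ⊃ ((p ⊃ q) ∨ (q ∧ p)) = 1/2 ⊃ 1/2 = 1/2
q ⊃ p = 1/2 ⊃ 1/2 = 1/2
(¬r ⊃ ((p ⊃ q) ∨ (q ∧ p))) ⊃ (q ⊃ p) = 1/2 ⊃ 1/2 = 1/2
q ≡ q = 1/2 ≡ 1/2 = 1/2
(q ≡ q) ≡ r = 1/2 ≡ 1/2 = 1/2
p ⊃ p = 1/2 ⊃ 1/2 = 1/2
(p ⊃ p) ∨ q = 1/2 ∨ 1/2 = 1/2
((q ≡ q) ≡ r) ⊃ ((p ⊃ p) ∨ q) = 1/2 ⊃ 1/2 = 1/2
((¬r ⊃ ((p ⊃ q) ∨ (q ∧ p))) ⊃ (q ⊃ p)) ≡ (((q ≡ q) ≡ r) ⊃ ((p ⊃ p) ∨ q)) = 1/2 ≡ 1/2 = 1/2
q ⊃ p = 1/2 ⊃ 1/2 = 1/2
(q ⊃ p) ∨ q = 1/2 ∨ 1/2 = 1/2
p ⊃ p = 1/2 ⊃ 1/2 = 1/2
¬(p ⊃ p) = ¬1/2 = 1/2
((q ⊃ p) ∨ q) ∧ ¬(p ⊃ p) = 1/2 ∧ 1/2 = 1/2
r ⊃ p = 1/2 ⊃ 1/2 = 1/2
q ⊃ (r ⊃ p) = 1/2 ⊃ 1/2 = 1/2
p ∨ q = 1/2 ∨ 1/2 = 1/2
(q ⊃ (r ⊃ p)) ∨ (p ∨ q) = 1/2 ∨ 1/2 = 1/2
q ⊃ p = 1/2 ⊃ 1/2 = 1/2
(q ⊃ p) ⊃ r = 1/2 ⊃ 1/2 = 1/2
q ⊃ r = 1/2 ⊃ 1/2 = 1/2
(q ⊃ r) ∧ q = 1/2 ∧ 1/2 = 1/2
((q ⊃ p) ⊃ r) ⊃ ((q ⊃ r) ∧ q) = 1/2 ⊃ 1/2 = 1/2
((q ⊃ (r ⊃ p)) ∨ (p ∨ q)) ⊃ (((q ⊃ p) ⊃ r) ⊃ ((q ⊃ r) ∧ q)) = 1/2 ⊃ 1/2 = 1/2
(((q ⊃ p) ∨ q) ∧ ¬(p ⊃ p)) ⊃ (((q ⊃ (r ⊃ p)) ∨ (p ∨ q)) ⊃ (((q ⊃ p) ⊃ r) ⊃ ((q ⊃ r) ∧ q))) = 1/2 ⊃ 1/2 = 1/2
(((¬r ⊃ ((p ⊃ q) ∨ (q ∧ p))) ⊃ (q ⊃ p)) ≡ (((q ≡ q) ≡ r) ⊃ ((p ⊃ p) ∨ q))) ⊃ ((((q ⊃ p) ∨ q) ∧ ¬(p ⊃ p)) ⊃ (((q ⊃ (r ⊃ p)) ∨ (p ∨ q)) ⊃ (((q ⊃ p) ⊃ r) ⊃ ((q ⊃ r) ∧ q)))) = 1/2 ⊃ 1/2 = 1/2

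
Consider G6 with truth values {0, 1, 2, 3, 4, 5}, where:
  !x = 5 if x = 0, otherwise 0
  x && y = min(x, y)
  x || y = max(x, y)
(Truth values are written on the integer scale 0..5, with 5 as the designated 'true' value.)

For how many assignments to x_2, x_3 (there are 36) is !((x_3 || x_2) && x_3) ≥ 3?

6

value 5: 6 assignments (counts)
value 0: 30 assignments
So 6 of the 36 assignments meet the threshold.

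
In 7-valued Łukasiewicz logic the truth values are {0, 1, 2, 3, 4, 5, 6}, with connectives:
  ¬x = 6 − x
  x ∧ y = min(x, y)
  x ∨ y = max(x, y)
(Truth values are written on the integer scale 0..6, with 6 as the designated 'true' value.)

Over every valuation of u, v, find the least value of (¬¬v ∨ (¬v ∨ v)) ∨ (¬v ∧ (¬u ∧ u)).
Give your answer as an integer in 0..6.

3

Take u = 0, v = 3:
¬v = ¬3 = 3
¬¬v = ¬3 = 3
¬v = ¬3 = 3
¬v ∨ v = 3 ∨ 3 = 3
¬¬v ∨ (¬v ∨ v) = 3 ∨ 3 = 3
¬v = ¬3 = 3
¬u = ¬0 = 6
¬u ∧ u = 6 ∧ 0 = 0
¬v ∧ (¬u ∧ u) = 3 ∧ 0 = 0
(¬¬v ∨ (¬v ∨ v)) ∨ (¬v ∧ (¬u ∧ u)) = 3 ∨ 0 = 3
No assignment yields a value below 3, so this is the minimum.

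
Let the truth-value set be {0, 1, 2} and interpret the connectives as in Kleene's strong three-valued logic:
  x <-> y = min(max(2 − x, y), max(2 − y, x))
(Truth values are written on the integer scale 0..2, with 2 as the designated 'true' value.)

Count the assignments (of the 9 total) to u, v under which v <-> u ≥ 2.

2

u = 0, v = 0 ↦ 2  ≥
u = 0, v = 1 ↦ 1  <
u = 0, v = 2 ↦ 0  <
u = 1, v = 0 ↦ 1  <
u = 1, v = 1 ↦ 1  <
u = 1, v = 2 ↦ 1  <
u = 2, v = 0 ↦ 0  <
u = 2, v = 1 ↦ 1  <
u = 2, v = 2 ↦ 2  ≥
So 2 of the 9 assignments meet the threshold.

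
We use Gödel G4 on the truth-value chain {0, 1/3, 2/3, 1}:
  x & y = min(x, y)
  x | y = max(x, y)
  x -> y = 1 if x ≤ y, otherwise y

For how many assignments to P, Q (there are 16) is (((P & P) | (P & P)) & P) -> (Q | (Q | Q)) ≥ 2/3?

P = 0, Q = 0 ↦ 1  ≥
P = 0, Q = 1/3 ↦ 1  ≥
P = 0, Q = 2/3 ↦ 1  ≥
P = 0, Q = 1 ↦ 1  ≥
P = 1/3, Q = 0 ↦ 0  <
P = 1/3, Q = 1/3 ↦ 1  ≥
P = 1/3, Q = 2/3 ↦ 1  ≥
P = 1/3, Q = 1 ↦ 1  ≥
P = 2/3, Q = 0 ↦ 0  <
P = 2/3, Q = 1/3 ↦ 1/3  <
P = 2/3, Q = 2/3 ↦ 1  ≥
P = 2/3, Q = 1 ↦ 1  ≥
P = 1, Q = 0 ↦ 0  <
P = 1, Q = 1/3 ↦ 1/3  <
P = 1, Q = 2/3 ↦ 2/3  ≥
P = 1, Q = 1 ↦ 1  ≥
So 11 of the 16 assignments meet the threshold.

11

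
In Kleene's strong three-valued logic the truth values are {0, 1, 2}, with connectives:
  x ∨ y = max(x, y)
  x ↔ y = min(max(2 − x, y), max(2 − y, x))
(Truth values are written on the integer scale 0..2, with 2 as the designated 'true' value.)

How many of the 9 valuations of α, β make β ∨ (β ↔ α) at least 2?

4

α = 0, β = 0 ↦ 2  ≥
α = 0, β = 1 ↦ 1  <
α = 0, β = 2 ↦ 2  ≥
α = 1, β = 0 ↦ 1  <
α = 1, β = 1 ↦ 1  <
α = 1, β = 2 ↦ 2  ≥
α = 2, β = 0 ↦ 0  <
α = 2, β = 1 ↦ 1  <
α = 2, β = 2 ↦ 2  ≥
So 4 of the 9 assignments meet the threshold.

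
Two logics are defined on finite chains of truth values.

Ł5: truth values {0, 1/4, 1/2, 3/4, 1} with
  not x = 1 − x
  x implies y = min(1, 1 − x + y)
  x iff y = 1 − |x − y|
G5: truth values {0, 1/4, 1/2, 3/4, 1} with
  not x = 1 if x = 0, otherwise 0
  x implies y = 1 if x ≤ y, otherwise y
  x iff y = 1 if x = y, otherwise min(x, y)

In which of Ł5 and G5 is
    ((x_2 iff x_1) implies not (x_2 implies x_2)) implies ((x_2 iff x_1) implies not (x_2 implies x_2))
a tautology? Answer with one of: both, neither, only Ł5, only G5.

both

In Ł5: every assignment gives 1 — tautology.
In G5: every assignment gives 1 — tautology.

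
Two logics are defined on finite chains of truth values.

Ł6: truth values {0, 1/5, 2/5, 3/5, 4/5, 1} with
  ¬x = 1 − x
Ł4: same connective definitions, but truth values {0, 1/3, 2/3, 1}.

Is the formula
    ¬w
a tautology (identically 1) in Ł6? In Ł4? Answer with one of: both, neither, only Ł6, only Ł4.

neither

In Ł6: at w = 1/5 the value is 4/5 — not a tautology.
In Ł4: at w = 1/3 the value is 2/3 — not a tautology.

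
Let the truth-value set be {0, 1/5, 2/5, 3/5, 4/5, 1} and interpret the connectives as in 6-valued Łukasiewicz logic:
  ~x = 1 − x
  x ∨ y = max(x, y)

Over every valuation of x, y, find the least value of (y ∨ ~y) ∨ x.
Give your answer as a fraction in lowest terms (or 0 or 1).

3/5

Take x = 0, y = 2/5:
~y = ~2/5 = 3/5
y ∨ ~y = 2/5 ∨ 3/5 = 3/5
(y ∨ ~y) ∨ x = 3/5 ∨ 0 = 3/5
No assignment yields a value below 3/5, so this is the minimum.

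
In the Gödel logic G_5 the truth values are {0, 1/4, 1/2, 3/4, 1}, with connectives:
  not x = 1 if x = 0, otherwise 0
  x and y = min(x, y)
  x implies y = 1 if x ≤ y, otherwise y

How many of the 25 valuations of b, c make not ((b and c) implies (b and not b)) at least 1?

16

value 1: 16 assignments (counts)
value 0: 9 assignments
So 16 of the 25 assignments meet the threshold.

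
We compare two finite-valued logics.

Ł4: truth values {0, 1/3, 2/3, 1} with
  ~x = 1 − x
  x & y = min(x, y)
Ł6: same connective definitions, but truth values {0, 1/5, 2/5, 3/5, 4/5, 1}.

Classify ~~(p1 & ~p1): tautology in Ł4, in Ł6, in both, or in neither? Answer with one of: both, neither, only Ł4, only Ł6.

neither

In Ł4: at p1 = 0 the value is 0 — not a tautology.
In Ł6: at p1 = 0 the value is 0 — not a tautology.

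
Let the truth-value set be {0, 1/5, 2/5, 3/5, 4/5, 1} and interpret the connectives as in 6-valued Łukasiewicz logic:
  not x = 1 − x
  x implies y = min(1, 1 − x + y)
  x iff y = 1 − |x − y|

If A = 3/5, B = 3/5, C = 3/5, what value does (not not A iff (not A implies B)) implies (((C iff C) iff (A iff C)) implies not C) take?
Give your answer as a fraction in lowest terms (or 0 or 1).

4/5

not A = not 3/5 = 2/5
not not A = not 2/5 = 3/5
not A = not 3/5 = 2/5
not A implies B = 2/5 implies 3/5 = 1
not not A iff (not A implies B) = 3/5 iff 1 = 3/5
C iff C = 3/5 iff 3/5 = 1
A iff C = 3/5 iff 3/5 = 1
(C iff C) iff (A iff C) = 1 iff 1 = 1
not C = not 3/5 = 2/5
((C iff C) iff (A iff C)) implies not C = 1 implies 2/5 = 2/5
(not not A iff (not A implies B)) implies (((C iff C) iff (A iff C)) implies not C) = 3/5 implies 2/5 = 4/5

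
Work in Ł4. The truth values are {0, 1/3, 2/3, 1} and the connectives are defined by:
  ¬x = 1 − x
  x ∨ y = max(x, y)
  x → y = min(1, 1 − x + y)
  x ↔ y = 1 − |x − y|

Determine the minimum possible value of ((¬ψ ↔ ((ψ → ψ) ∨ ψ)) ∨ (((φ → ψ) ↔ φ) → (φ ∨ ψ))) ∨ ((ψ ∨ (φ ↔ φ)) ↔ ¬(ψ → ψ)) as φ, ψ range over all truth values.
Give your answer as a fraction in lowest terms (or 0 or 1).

Take φ = 2/3, ψ = 1/3:
¬ψ = ¬1/3 = 2/3
ψ → ψ = 1/3 → 1/3 = 1
(ψ → ψ) ∨ ψ = 1 ∨ 1/3 = 1
¬ψ ↔ ((ψ → ψ) ∨ ψ) = 2/3 ↔ 1 = 2/3
φ → ψ = 2/3 → 1/3 = 2/3
(φ → ψ) ↔ φ = 2/3 ↔ 2/3 = 1
φ ∨ ψ = 2/3 ∨ 1/3 = 2/3
((φ → ψ) ↔ φ) → (φ ∨ ψ) = 1 → 2/3 = 2/3
(¬ψ ↔ ((ψ → ψ) ∨ ψ)) ∨ (((φ → ψ) ↔ φ) → (φ ∨ ψ)) = 2/3 ∨ 2/3 = 2/3
φ ↔ φ = 2/3 ↔ 2/3 = 1
ψ ∨ (φ ↔ φ) = 1/3 ∨ 1 = 1
ψ → ψ = 1/3 → 1/3 = 1
¬(ψ → ψ) = ¬1 = 0
(ψ ∨ (φ ↔ φ)) ↔ ¬(ψ → ψ) = 1 ↔ 0 = 0
((¬ψ ↔ ((ψ → ψ) ∨ ψ)) ∨ (((φ → ψ) ↔ φ) → (φ ∨ ψ))) ∨ ((ψ ∨ (φ ↔ φ)) ↔ ¬(ψ → ψ)) = 2/3 ∨ 0 = 2/3
No assignment yields a value below 2/3, so this is the minimum.

2/3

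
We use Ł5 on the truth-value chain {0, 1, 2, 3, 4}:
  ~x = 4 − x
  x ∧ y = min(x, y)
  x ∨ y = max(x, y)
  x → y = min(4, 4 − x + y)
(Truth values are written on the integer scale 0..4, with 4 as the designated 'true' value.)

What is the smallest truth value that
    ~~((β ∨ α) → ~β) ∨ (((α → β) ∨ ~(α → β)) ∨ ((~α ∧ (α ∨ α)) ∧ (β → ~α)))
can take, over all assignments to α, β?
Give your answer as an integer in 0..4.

2

Take α = 4, β = 2:
β ∨ α = 2 ∨ 4 = 4
~β = ~2 = 2
(β ∨ α) → ~β = 4 → 2 = 2
~((β ∨ α) → ~β) = ~2 = 2
~~((β ∨ α) → ~β) = ~2 = 2
α → β = 4 → 2 = 2
α → β = 4 → 2 = 2
~(α → β) = ~2 = 2
(α → β) ∨ ~(α → β) = 2 ∨ 2 = 2
~α = ~4 = 0
α ∨ α = 4 ∨ 4 = 4
~α ∧ (α ∨ α) = 0 ∧ 4 = 0
~α = ~4 = 0
β → ~α = 2 → 0 = 2
(~α ∧ (α ∨ α)) ∧ (β → ~α) = 0 ∧ 2 = 0
((α → β) ∨ ~(α → β)) ∨ ((~α ∧ (α ∨ α)) ∧ (β → ~α)) = 2 ∨ 0 = 2
~~((β ∨ α) → ~β) ∨ (((α → β) ∨ ~(α → β)) ∨ ((~α ∧ (α ∨ α)) ∧ (β → ~α))) = 2 ∨ 2 = 2
No assignment yields a value below 2, so this is the minimum.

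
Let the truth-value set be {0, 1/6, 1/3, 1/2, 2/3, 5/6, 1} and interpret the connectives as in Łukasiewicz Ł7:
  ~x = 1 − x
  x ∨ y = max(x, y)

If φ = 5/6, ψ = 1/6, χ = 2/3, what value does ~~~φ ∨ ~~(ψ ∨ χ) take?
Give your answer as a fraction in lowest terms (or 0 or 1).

~φ = ~5/6 = 1/6
~~φ = ~1/6 = 5/6
~~~φ = ~5/6 = 1/6
ψ ∨ χ = 1/6 ∨ 2/3 = 2/3
~(ψ ∨ χ) = ~2/3 = 1/3
~~(ψ ∨ χ) = ~1/3 = 2/3
~~~φ ∨ ~~(ψ ∨ χ) = 1/6 ∨ 2/3 = 2/3

2/3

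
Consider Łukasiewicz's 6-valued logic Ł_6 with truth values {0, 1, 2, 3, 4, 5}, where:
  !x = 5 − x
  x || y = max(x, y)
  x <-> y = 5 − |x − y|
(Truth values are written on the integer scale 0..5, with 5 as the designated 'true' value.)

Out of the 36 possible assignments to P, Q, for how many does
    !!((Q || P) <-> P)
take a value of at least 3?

30

value 5: 21 assignments (counts)
value 4: 5 assignments (counts)
value 3: 4 assignments (counts)
value 2: 3 assignments
value 1: 2 assignments
value 0: 1 assignment
So 30 of the 36 assignments meet the threshold.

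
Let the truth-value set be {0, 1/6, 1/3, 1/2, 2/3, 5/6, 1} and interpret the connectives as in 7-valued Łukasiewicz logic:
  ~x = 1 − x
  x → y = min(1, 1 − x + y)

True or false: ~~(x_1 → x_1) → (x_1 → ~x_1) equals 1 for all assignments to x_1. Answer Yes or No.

No

Counterexample: take x_1 = 2/3.
x_1 → x_1 = 2/3 → 2/3 = 1
~(x_1 → x_1) = ~1 = 0
~~(x_1 → x_1) = ~0 = 1
~x_1 = ~2/3 = 1/3
x_1 → ~x_1 = 2/3 → 1/3 = 2/3
~~(x_1 → x_1) → (x_1 → ~x_1) = 1 → 2/3 = 2/3
This gives 2/3 ≠ 1.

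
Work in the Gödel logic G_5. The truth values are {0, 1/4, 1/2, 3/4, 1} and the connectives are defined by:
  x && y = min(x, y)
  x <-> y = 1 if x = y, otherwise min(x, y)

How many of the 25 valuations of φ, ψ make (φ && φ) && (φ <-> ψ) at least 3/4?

4

value 1: 1 assignment (counts)
value 3/4: 3 assignments (counts)
value 1/2: 5 assignments
value 1/4: 7 assignments
value 0: 9 assignments
So 4 of the 25 assignments meet the threshold.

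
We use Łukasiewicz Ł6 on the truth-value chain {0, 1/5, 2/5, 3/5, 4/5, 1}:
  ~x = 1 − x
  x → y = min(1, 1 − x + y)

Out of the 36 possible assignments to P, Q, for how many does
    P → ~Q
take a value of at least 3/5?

value 1: 21 assignments (counts)
value 4/5: 5 assignments (counts)
value 3/5: 4 assignments (counts)
value 2/5: 3 assignments
value 1/5: 2 assignments
value 0: 1 assignment
So 30 of the 36 assignments meet the threshold.

30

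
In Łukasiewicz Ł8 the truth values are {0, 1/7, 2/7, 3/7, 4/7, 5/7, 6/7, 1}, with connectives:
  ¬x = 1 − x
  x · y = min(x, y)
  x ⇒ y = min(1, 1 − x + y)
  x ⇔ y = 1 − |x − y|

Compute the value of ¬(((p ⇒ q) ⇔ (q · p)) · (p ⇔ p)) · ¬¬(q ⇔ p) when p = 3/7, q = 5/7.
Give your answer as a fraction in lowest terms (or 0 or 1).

p ⇒ q = 3/7 ⇒ 5/7 = 1
q · p = 5/7 · 3/7 = 3/7
(p ⇒ q) ⇔ (q · p) = 1 ⇔ 3/7 = 3/7
p ⇔ p = 3/7 ⇔ 3/7 = 1
((p ⇒ q) ⇔ (q · p)) · (p ⇔ p) = 3/7 · 1 = 3/7
¬(((p ⇒ q) ⇔ (q · p)) · (p ⇔ p)) = ¬3/7 = 4/7
q ⇔ p = 5/7 ⇔ 3/7 = 5/7
¬(q ⇔ p) = ¬5/7 = 2/7
¬¬(q ⇔ p) = ¬2/7 = 5/7
¬(((p ⇒ q) ⇔ (q · p)) · (p ⇔ p)) · ¬¬(q ⇔ p) = 4/7 · 5/7 = 4/7

4/7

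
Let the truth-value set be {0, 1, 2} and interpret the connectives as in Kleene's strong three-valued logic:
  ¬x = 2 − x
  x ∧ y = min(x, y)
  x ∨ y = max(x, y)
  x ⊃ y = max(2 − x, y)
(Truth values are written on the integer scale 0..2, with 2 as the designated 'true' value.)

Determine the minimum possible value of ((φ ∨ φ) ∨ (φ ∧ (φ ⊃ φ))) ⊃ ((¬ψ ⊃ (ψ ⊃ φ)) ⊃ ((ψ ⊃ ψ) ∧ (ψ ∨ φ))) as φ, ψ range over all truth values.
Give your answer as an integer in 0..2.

Take φ = 1, ψ = 0:
φ ∨ φ = 1 ∨ 1 = 1
φ ⊃ φ = 1 ⊃ 1 = 1
φ ∧ (φ ⊃ φ) = 1 ∧ 1 = 1
(φ ∨ φ) ∨ (φ ∧ (φ ⊃ φ)) = 1 ∨ 1 = 1
¬ψ = ¬0 = 2
ψ ⊃ φ = 0 ⊃ 1 = 2
¬ψ ⊃ (ψ ⊃ φ) = 2 ⊃ 2 = 2
ψ ⊃ ψ = 0 ⊃ 0 = 2
ψ ∨ φ = 0 ∨ 1 = 1
(ψ ⊃ ψ) ∧ (ψ ∨ φ) = 2 ∧ 1 = 1
(¬ψ ⊃ (ψ ⊃ φ)) ⊃ ((ψ ⊃ ψ) ∧ (ψ ∨ φ)) = 2 ⊃ 1 = 1
((φ ∨ φ) ∨ (φ ∧ (φ ⊃ φ))) ⊃ ((¬ψ ⊃ (ψ ⊃ φ)) ⊃ ((ψ ⊃ ψ) ∧ (ψ ∨ φ))) = 1 ⊃ 1 = 1
No assignment yields a value below 1, so this is the minimum.

1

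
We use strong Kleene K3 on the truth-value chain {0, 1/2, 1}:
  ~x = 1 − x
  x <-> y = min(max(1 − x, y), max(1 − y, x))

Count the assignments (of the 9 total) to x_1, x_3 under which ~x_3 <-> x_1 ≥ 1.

2

x_1 = 0, x_3 = 0 ↦ 0  <
x_1 = 0, x_3 = 1/2 ↦ 1/2  <
x_1 = 0, x_3 = 1 ↦ 1  ≥
x_1 = 1/2, x_3 = 0 ↦ 1/2  <
x_1 = 1/2, x_3 = 1/2 ↦ 1/2  <
x_1 = 1/2, x_3 = 1 ↦ 1/2  <
x_1 = 1, x_3 = 0 ↦ 1  ≥
x_1 = 1, x_3 = 1/2 ↦ 1/2  <
x_1 = 1, x_3 = 1 ↦ 0  <
So 2 of the 9 assignments meet the threshold.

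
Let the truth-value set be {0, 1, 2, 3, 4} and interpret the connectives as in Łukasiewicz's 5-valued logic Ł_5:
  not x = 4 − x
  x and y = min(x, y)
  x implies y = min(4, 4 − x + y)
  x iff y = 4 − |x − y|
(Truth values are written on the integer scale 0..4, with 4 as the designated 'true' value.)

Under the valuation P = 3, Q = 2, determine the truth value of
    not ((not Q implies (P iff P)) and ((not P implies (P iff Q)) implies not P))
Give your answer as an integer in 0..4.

3

not Q = not 2 = 2
P iff P = 3 iff 3 = 4
not Q implies (P iff P) = 2 implies 4 = 4
not P = not 3 = 1
P iff Q = 3 iff 2 = 3
not P implies (P iff Q) = 1 implies 3 = 4
not P = not 3 = 1
(not P implies (P iff Q)) implies not P = 4 implies 1 = 1
(not Q implies (P iff P)) and ((not P implies (P iff Q)) implies not P) = 4 and 1 = 1
not ((not Q implies (P iff P)) and ((not P implies (P iff Q)) implies not P)) = not 1 = 3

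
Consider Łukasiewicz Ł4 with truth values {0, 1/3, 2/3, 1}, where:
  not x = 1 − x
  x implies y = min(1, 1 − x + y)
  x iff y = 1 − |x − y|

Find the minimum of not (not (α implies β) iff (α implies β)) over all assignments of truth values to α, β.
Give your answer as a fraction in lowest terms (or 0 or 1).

Take α = 1/3, β = 0:
α implies β = 1/3 implies 0 = 2/3
not (α implies β) = not 2/3 = 1/3
α implies β = 1/3 implies 0 = 2/3
not (α implies β) iff (α implies β) = 1/3 iff 2/3 = 2/3
not (not (α implies β) iff (α implies β)) = not 2/3 = 1/3
No assignment yields a value below 1/3, so this is the minimum.

1/3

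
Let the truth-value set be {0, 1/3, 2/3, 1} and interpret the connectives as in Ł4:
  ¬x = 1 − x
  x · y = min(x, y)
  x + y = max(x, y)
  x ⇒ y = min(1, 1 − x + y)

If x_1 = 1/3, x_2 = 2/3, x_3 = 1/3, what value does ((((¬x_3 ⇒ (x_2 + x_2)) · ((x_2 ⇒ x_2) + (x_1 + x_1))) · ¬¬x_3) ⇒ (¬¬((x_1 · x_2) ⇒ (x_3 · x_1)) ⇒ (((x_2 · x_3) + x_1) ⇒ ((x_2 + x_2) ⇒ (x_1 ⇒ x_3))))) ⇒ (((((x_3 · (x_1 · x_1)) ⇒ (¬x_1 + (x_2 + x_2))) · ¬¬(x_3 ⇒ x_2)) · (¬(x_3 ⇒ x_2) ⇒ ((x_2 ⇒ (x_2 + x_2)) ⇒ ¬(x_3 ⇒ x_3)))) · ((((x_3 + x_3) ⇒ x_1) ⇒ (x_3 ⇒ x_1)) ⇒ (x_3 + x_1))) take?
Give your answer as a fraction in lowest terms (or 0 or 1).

1/3

¬x_3 = ¬1/3 = 2/3
x_2 + x_2 = 2/3 + 2/3 = 2/3
¬x_3 ⇒ (x_2 + x_2) = 2/3 ⇒ 2/3 = 1
x_2 ⇒ x_2 = 2/3 ⇒ 2/3 = 1
x_1 + x_1 = 1/3 + 1/3 = 1/3
(x_2 ⇒ x_2) + (x_1 + x_1) = 1 + 1/3 = 1
(¬x_3 ⇒ (x_2 + x_2)) · ((x_2 ⇒ x_2) + (x_1 + x_1)) = 1 · 1 = 1
¬x_3 = ¬1/3 = 2/3
¬¬x_3 = ¬2/3 = 1/3
((¬x_3 ⇒ (x_2 + x_2)) · ((x_2 ⇒ x_2) + (x_1 + x_1))) · ¬¬x_3 = 1 · 1/3 = 1/3
x_1 · x_2 = 1/3 · 2/3 = 1/3
x_3 · x_1 = 1/3 · 1/3 = 1/3
(x_1 · x_2) ⇒ (x_3 · x_1) = 1/3 ⇒ 1/3 = 1
¬((x_1 · x_2) ⇒ (x_3 · x_1)) = ¬1 = 0
¬¬((x_1 · x_2) ⇒ (x_3 · x_1)) = ¬0 = 1
x_2 · x_3 = 2/3 · 1/3 = 1/3
(x_2 · x_3) + x_1 = 1/3 + 1/3 = 1/3
x_2 + x_2 = 2/3 + 2/3 = 2/3
x_1 ⇒ x_3 = 1/3 ⇒ 1/3 = 1
(x_2 + x_2) ⇒ (x_1 ⇒ x_3) = 2/3 ⇒ 1 = 1
((x_2 · x_3) + x_1) ⇒ ((x_2 + x_2) ⇒ (x_1 ⇒ x_3)) = 1/3 ⇒ 1 = 1
¬¬((x_1 · x_2) ⇒ (x_3 · x_1)) ⇒ (((x_2 · x_3) + x_1) ⇒ ((x_2 + x_2) ⇒ (x_1 ⇒ x_3))) = 1 ⇒ 1 = 1
(((¬x_3 ⇒ (x_2 + x_2)) · ((x_2 ⇒ x_2) + (x_1 + x_1))) · ¬¬x_3) ⇒ (¬¬((x_1 · x_2) ⇒ (x_3 · x_1)) ⇒ (((x_2 · x_3) + x_1) ⇒ ((x_2 + x_2) ⇒ (x_1 ⇒ x_3)))) = 1/3 ⇒ 1 = 1
x_1 · x_1 = 1/3 · 1/3 = 1/3
x_3 · (x_1 · x_1) = 1/3 · 1/3 = 1/3
¬x_1 = ¬1/3 = 2/3
x_2 + x_2 = 2/3 + 2/3 = 2/3
¬x_1 + (x_2 + x_2) = 2/3 + 2/3 = 2/3
(x_3 · (x_1 · x_1)) ⇒ (¬x_1 + (x_2 + x_2)) = 1/3 ⇒ 2/3 = 1
x_3 ⇒ x_2 = 1/3 ⇒ 2/3 = 1
¬(x_3 ⇒ x_2) = ¬1 = 0
¬¬(x_3 ⇒ x_2) = ¬0 = 1
((x_3 · (x_1 · x_1)) ⇒ (¬x_1 + (x_2 + x_2))) · ¬¬(x_3 ⇒ x_2) = 1 · 1 = 1
x_3 ⇒ x_2 = 1/3 ⇒ 2/3 = 1
¬(x_3 ⇒ x_2) = ¬1 = 0
x_2 + x_2 = 2/3 + 2/3 = 2/3
x_2 ⇒ (x_2 + x_2) = 2/3 ⇒ 2/3 = 1
x_3 ⇒ x_3 = 1/3 ⇒ 1/3 = 1
¬(x_3 ⇒ x_3) = ¬1 = 0
(x_2 ⇒ (x_2 + x_2)) ⇒ ¬(x_3 ⇒ x_3) = 1 ⇒ 0 = 0
¬(x_3 ⇒ x_2) ⇒ ((x_2 ⇒ (x_2 + x_2)) ⇒ ¬(x_3 ⇒ x_3)) = 0 ⇒ 0 = 1
(((x_3 · (x_1 · x_1)) ⇒ (¬x_1 + (x_2 + x_2))) · ¬¬(x_3 ⇒ x_2)) · (¬(x_3 ⇒ x_2) ⇒ ((x_2 ⇒ (x_2 + x_2)) ⇒ ¬(x_3 ⇒ x_3))) = 1 · 1 = 1
x_3 + x_3 = 1/3 + 1/3 = 1/3
(x_3 + x_3) ⇒ x_1 = 1/3 ⇒ 1/3 = 1
x_3 ⇒ x_1 = 1/3 ⇒ 1/3 = 1
((x_3 + x_3) ⇒ x_1) ⇒ (x_3 ⇒ x_1) = 1 ⇒ 1 = 1
x_3 + x_1 = 1/3 + 1/3 = 1/3
(((x_3 + x_3) ⇒ x_1) ⇒ (x_3 ⇒ x_1)) ⇒ (x_3 + x_1) = 1 ⇒ 1/3 = 1/3
((((x_3 · (x_1 · x_1)) ⇒ (¬x_1 + (x_2 + x_2))) · ¬¬(x_3 ⇒ x_2)) · (¬(x_3 ⇒ x_2) ⇒ ((x_2 ⇒ (x_2 + x_2)) ⇒ ¬(x_3 ⇒ x_3)))) · ((((x_3 + x_3) ⇒ x_1) ⇒ (x_3 ⇒ x_1)) ⇒ (x_3 + x_1)) = 1 · 1/3 = 1/3
((((¬x_3 ⇒ (x_2 + x_2)) · ((x_2 ⇒ x_2) + (x_1 + x_1))) · ¬¬x_3) ⇒ (¬¬((x_1 · x_2) ⇒ (x_3 · x_1)) ⇒ (((x_2 · x_3) + x_1) ⇒ ((x_2 + x_2) ⇒ (x_1 ⇒ x_3))))) ⇒ (((((x_3 · (x_1 · x_1)) ⇒ (¬x_1 + (x_2 + x_2))) · ¬¬(x_3 ⇒ x_2)) · (¬(x_3 ⇒ x_2) ⇒ ((x_2 ⇒ (x_2 + x_2)) ⇒ ¬(x_3 ⇒ x_3)))) · ((((x_3 + x_3) ⇒ x_1) ⇒ (x_3 ⇒ x_1)) ⇒ (x_3 + x_1))) = 1 ⇒ 1/3 = 1/3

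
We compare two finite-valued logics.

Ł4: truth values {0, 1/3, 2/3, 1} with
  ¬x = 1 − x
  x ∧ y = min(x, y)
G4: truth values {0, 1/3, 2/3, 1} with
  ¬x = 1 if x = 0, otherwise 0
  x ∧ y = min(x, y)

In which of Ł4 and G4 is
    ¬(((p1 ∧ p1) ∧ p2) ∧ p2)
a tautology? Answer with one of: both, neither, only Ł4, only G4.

neither

In Ł4: at p1 = 1/3, p2 = 1/3 the value is 2/3 — not a tautology.
In G4: at p1 = 1/3, p2 = 1/3 the value is 0 — not a tautology.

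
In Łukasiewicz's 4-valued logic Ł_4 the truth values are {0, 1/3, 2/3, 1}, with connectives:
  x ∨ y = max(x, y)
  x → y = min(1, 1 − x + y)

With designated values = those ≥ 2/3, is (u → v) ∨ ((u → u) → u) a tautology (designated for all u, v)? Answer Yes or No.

u = 0, v = 0 ↦ 1
u = 0, v = 1/3 ↦ 1
u = 0, v = 2/3 ↦ 1
u = 0, v = 1 ↦ 1
u = 1/3, v = 0 ↦ 2/3
u = 1/3, v = 1/3 ↦ 1
u = 1/3, v = 2/3 ↦ 1
u = 1/3, v = 1 ↦ 1
u = 2/3, v = 0 ↦ 2/3
u = 2/3, v = 1/3 ↦ 2/3
u = 2/3, v = 2/3 ↦ 1
u = 2/3, v = 1 ↦ 1
u = 1, v = 0 ↦ 1
u = 1, v = 1/3 ↦ 1
u = 1, v = 2/3 ↦ 1
u = 1, v = 1 ↦ 1
Every assignment gives a value ≥ 2/3.

Yes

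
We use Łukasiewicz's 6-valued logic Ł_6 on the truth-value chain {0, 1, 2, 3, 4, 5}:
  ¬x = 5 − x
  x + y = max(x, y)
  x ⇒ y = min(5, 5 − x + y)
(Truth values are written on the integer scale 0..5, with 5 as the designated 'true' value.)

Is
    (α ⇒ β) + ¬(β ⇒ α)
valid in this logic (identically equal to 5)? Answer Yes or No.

Counterexample: take α = 1, β = 0.
α ⇒ β = 1 ⇒ 0 = 4
β ⇒ α = 0 ⇒ 1 = 5
¬(β ⇒ α) = ¬5 = 0
(α ⇒ β) + ¬(β ⇒ α) = 4 + 0 = 4
This gives 4 ≠ 5.

No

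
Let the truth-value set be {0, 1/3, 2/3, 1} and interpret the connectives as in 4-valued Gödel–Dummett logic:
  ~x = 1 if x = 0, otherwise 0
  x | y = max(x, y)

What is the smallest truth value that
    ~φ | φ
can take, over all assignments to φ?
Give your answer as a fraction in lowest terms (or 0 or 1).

Take φ = 1/3:
~φ = ~1/3 = 0
~φ | φ = 0 | 1/3 = 1/3
No assignment yields a value below 1/3, so this is the minimum.

1/3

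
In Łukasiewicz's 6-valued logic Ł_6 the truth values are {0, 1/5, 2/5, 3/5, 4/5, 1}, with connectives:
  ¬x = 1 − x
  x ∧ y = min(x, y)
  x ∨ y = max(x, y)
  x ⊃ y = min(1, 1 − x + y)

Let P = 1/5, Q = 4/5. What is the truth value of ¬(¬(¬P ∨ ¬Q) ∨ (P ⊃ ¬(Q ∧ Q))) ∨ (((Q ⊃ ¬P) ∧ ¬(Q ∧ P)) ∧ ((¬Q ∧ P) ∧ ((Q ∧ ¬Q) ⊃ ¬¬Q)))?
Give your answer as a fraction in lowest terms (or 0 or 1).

1/5

¬P = ¬1/5 = 4/5
¬Q = ¬4/5 = 1/5
¬P ∨ ¬Q = 4/5 ∨ 1/5 = 4/5
¬(¬P ∨ ¬Q) = ¬4/5 = 1/5
Q ∧ Q = 4/5 ∧ 4/5 = 4/5
¬(Q ∧ Q) = ¬4/5 = 1/5
P ⊃ ¬(Q ∧ Q) = 1/5 ⊃ 1/5 = 1
¬(¬P ∨ ¬Q) ∨ (P ⊃ ¬(Q ∧ Q)) = 1/5 ∨ 1 = 1
¬(¬(¬P ∨ ¬Q) ∨ (P ⊃ ¬(Q ∧ Q))) = ¬1 = 0
¬P = ¬1/5 = 4/5
Q ⊃ ¬P = 4/5 ⊃ 4/5 = 1
Q ∧ P = 4/5 ∧ 1/5 = 1/5
¬(Q ∧ P) = ¬1/5 = 4/5
(Q ⊃ ¬P) ∧ ¬(Q ∧ P) = 1 ∧ 4/5 = 4/5
¬Q = ¬4/5 = 1/5
¬Q ∧ P = 1/5 ∧ 1/5 = 1/5
¬Q = ¬4/5 = 1/5
Q ∧ ¬Q = 4/5 ∧ 1/5 = 1/5
¬Q = ¬4/5 = 1/5
¬¬Q = ¬1/5 = 4/5
(Q ∧ ¬Q) ⊃ ¬¬Q = 1/5 ⊃ 4/5 = 1
(¬Q ∧ P) ∧ ((Q ∧ ¬Q) ⊃ ¬¬Q) = 1/5 ∧ 1 = 1/5
((Q ⊃ ¬P) ∧ ¬(Q ∧ P)) ∧ ((¬Q ∧ P) ∧ ((Q ∧ ¬Q) ⊃ ¬¬Q)) = 4/5 ∧ 1/5 = 1/5
¬(¬(¬P ∨ ¬Q) ∨ (P ⊃ ¬(Q ∧ Q))) ∨ (((Q ⊃ ¬P) ∧ ¬(Q ∧ P)) ∧ ((¬Q ∧ P) ∧ ((Q ∧ ¬Q) ⊃ ¬¬Q))) = 0 ∨ 1/5 = 1/5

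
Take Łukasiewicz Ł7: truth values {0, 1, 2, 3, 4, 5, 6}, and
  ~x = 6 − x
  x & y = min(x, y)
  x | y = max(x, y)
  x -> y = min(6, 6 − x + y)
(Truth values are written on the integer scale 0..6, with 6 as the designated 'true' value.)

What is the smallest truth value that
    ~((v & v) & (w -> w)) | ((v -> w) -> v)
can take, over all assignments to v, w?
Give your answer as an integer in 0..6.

Take v = 3, w = 3:
v & v = 3 & 3 = 3
w -> w = 3 -> 3 = 6
(v & v) & (w -> w) = 3 & 6 = 3
~((v & v) & (w -> w)) = ~3 = 3
v -> w = 3 -> 3 = 6
(v -> w) -> v = 6 -> 3 = 3
~((v & v) & (w -> w)) | ((v -> w) -> v) = 3 | 3 = 3
No assignment yields a value below 3, so this is the minimum.

3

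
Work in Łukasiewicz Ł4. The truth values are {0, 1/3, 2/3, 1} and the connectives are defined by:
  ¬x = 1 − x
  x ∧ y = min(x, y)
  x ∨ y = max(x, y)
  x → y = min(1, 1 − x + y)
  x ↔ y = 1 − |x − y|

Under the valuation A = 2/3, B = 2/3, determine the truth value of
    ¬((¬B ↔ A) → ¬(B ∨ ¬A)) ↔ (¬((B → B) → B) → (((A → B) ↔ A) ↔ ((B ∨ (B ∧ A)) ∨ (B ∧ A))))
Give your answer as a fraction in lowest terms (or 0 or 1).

1/3

¬B = ¬2/3 = 1/3
¬B ↔ A = 1/3 ↔ 2/3 = 2/3
¬A = ¬2/3 = 1/3
B ∨ ¬A = 2/3 ∨ 1/3 = 2/3
¬(B ∨ ¬A) = ¬2/3 = 1/3
(¬B ↔ A) → ¬(B ∨ ¬A) = 2/3 → 1/3 = 2/3
¬((¬B ↔ A) → ¬(B ∨ ¬A)) = ¬2/3 = 1/3
B → B = 2/3 → 2/3 = 1
(B → B) → B = 1 → 2/3 = 2/3
¬((B → B) → B) = ¬2/3 = 1/3
A → B = 2/3 → 2/3 = 1
(A → B) ↔ A = 1 ↔ 2/3 = 2/3
B ∧ A = 2/3 ∧ 2/3 = 2/3
B ∨ (B ∧ A) = 2/3 ∨ 2/3 = 2/3
B ∧ A = 2/3 ∧ 2/3 = 2/3
(B ∨ (B ∧ A)) ∨ (B ∧ A) = 2/3 ∨ 2/3 = 2/3
((A → B) ↔ A) ↔ ((B ∨ (B ∧ A)) ∨ (B ∧ A)) = 2/3 ↔ 2/3 = 1
¬((B → B) → B) → (((A → B) ↔ A) ↔ ((B ∨ (B ∧ A)) ∨ (B ∧ A))) = 1/3 → 1 = 1
¬((¬B ↔ A) → ¬(B ∨ ¬A)) ↔ (¬((B → B) → B) → (((A → B) ↔ A) ↔ ((B ∨ (B ∧ A)) ∨ (B ∧ A)))) = 1/3 ↔ 1 = 1/3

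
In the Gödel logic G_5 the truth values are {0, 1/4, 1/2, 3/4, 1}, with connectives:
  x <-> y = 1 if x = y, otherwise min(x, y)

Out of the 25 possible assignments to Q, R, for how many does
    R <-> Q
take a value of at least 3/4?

value 1: 5 assignments (counts)
value 3/4: 2 assignments (counts)
value 1/2: 4 assignments
value 1/4: 6 assignments
value 0: 8 assignments
So 7 of the 25 assignments meet the threshold.

7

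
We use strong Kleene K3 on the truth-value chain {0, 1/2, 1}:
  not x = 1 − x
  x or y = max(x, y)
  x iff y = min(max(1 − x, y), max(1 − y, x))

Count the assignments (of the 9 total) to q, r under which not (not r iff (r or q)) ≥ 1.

4

q = 0, r = 0 ↦ 1  ≥
q = 0, r = 1/2 ↦ 1/2  <
q = 0, r = 1 ↦ 1  ≥
q = 1/2, r = 0 ↦ 1/2  <
q = 1/2, r = 1/2 ↦ 1/2  <
q = 1/2, r = 1 ↦ 1  ≥
q = 1, r = 0 ↦ 0  <
q = 1, r = 1/2 ↦ 1/2  <
q = 1, r = 1 ↦ 1  ≥
So 4 of the 9 assignments meet the threshold.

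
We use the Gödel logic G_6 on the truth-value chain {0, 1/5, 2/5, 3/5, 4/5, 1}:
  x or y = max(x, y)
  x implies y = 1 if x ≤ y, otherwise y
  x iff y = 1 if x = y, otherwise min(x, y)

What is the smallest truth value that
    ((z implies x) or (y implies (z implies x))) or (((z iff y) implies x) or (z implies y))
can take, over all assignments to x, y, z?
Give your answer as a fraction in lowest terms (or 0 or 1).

1/5

Take x = 0, y = 1/5, z = 2/5:
z implies x = 2/5 implies 0 = 0
z implies x = 2/5 implies 0 = 0
y implies (z implies x) = 1/5 implies 0 = 0
(z implies x) or (y implies (z implies x)) = 0 or 0 = 0
z iff y = 2/5 iff 1/5 = 1/5
(z iff y) implies x = 1/5 implies 0 = 0
z implies y = 2/5 implies 1/5 = 1/5
((z iff y) implies x) or (z implies y) = 0 or 1/5 = 1/5
((z implies x) or (y implies (z implies x))) or (((z iff y) implies x) or (z implies y)) = 0 or 1/5 = 1/5
No assignment yields a value below 1/5, so this is the minimum.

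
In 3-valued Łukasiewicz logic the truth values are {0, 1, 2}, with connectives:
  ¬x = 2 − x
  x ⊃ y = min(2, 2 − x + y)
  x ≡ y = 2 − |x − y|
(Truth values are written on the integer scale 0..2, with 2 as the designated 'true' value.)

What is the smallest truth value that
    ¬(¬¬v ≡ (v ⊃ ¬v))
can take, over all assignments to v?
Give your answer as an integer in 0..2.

1

Take v = 1:
¬v = ¬1 = 1
¬¬v = ¬1 = 1
¬v = ¬1 = 1
v ⊃ ¬v = 1 ⊃ 1 = 2
¬¬v ≡ (v ⊃ ¬v) = 1 ≡ 2 = 1
¬(¬¬v ≡ (v ⊃ ¬v)) = ¬1 = 1
No assignment yields a value below 1, so this is the minimum.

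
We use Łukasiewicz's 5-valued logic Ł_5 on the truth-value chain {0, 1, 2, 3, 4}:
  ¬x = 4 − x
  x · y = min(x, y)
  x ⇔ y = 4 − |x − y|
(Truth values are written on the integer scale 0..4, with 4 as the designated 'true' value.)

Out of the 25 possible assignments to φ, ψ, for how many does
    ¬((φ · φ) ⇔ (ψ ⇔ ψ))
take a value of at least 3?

10

value 4: 5 assignments (counts)
value 3: 5 assignments (counts)
value 2: 5 assignments
value 1: 5 assignments
value 0: 5 assignments
So 10 of the 25 assignments meet the threshold.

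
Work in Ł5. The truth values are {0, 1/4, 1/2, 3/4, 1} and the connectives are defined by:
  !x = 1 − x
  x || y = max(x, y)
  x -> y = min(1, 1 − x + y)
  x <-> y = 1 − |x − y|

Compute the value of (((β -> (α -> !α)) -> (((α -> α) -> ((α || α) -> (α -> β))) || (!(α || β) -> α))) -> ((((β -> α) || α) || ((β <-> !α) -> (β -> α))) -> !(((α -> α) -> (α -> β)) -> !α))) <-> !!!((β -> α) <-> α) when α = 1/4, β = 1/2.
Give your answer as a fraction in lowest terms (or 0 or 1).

!α = !1/4 = 3/4
α -> !α = 1/4 -> 3/4 = 1
β -> (α -> !α) = 1/2 -> 1 = 1
α -> α = 1/4 -> 1/4 = 1
α || α = 1/4 || 1/4 = 1/4
α -> β = 1/4 -> 1/2 = 1
(α || α) -> (α -> β) = 1/4 -> 1 = 1
(α -> α) -> ((α || α) -> (α -> β)) = 1 -> 1 = 1
α || β = 1/4 || 1/2 = 1/2
!(α || β) = !1/2 = 1/2
!(α || β) -> α = 1/2 -> 1/4 = 3/4
((α -> α) -> ((α || α) -> (α -> β))) || (!(α || β) -> α) = 1 || 3/4 = 1
(β -> (α -> !α)) -> (((α -> α) -> ((α || α) -> (α -> β))) || (!(α || β) -> α)) = 1 -> 1 = 1
β -> α = 1/2 -> 1/4 = 3/4
(β -> α) || α = 3/4 || 1/4 = 3/4
!α = !1/4 = 3/4
β <-> !α = 1/2 <-> 3/4 = 3/4
β -> α = 1/2 -> 1/4 = 3/4
(β <-> !α) -> (β -> α) = 3/4 -> 3/4 = 1
((β -> α) || α) || ((β <-> !α) -> (β -> α)) = 3/4 || 1 = 1
α -> α = 1/4 -> 1/4 = 1
α -> β = 1/4 -> 1/2 = 1
(α -> α) -> (α -> β) = 1 -> 1 = 1
!α = !1/4 = 3/4
((α -> α) -> (α -> β)) -> !α = 1 -> 3/4 = 3/4
!(((α -> α) -> (α -> β)) -> !α) = !3/4 = 1/4
(((β -> α) || α) || ((β <-> !α) -> (β -> α))) -> !(((α -> α) -> (α -> β)) -> !α) = 1 -> 1/4 = 1/4
((β -> (α -> !α)) -> (((α -> α) -> ((α || α) -> (α -> β))) || (!(α || β) -> α))) -> ((((β -> α) || α) || ((β <-> !α) -> (β -> α))) -> !(((α -> α) -> (α -> β)) -> !α)) = 1 -> 1/4 = 1/4
β -> α = 1/2 -> 1/4 = 3/4
(β -> α) <-> α = 3/4 <-> 1/4 = 1/2
!((β -> α) <-> α) = !1/2 = 1/2
!!((β -> α) <-> α) = !1/2 = 1/2
!!!((β -> α) <-> α) = !1/2 = 1/2
(((β -> (α -> !α)) -> (((α -> α) -> ((α || α) -> (α -> β))) || (!(α || β) -> α))) -> ((((β -> α) || α) || ((β <-> !α) -> (β -> α))) -> !(((α -> α) -> (α -> β)) -> !α))) <-> !!!((β -> α) <-> α) = 1/4 <-> 1/2 = 3/4

3/4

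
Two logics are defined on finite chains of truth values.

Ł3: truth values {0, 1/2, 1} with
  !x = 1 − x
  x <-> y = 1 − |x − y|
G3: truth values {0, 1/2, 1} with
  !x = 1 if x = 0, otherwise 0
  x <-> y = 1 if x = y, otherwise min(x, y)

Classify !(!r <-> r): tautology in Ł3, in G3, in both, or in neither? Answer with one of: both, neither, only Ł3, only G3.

In Ł3: at r = 1/2 the value is 0 — not a tautology.
In G3: every assignment gives 1 — tautology.

only G3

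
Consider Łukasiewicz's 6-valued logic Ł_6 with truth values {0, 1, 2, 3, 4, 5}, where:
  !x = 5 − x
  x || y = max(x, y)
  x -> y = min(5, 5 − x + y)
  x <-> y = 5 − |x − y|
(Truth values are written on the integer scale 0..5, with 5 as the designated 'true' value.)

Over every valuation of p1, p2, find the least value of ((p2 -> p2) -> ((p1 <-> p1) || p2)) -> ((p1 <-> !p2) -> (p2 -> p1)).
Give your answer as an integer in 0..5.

Take p1 = 0, p2 = 5:
p2 -> p2 = 5 -> 5 = 5
p1 <-> p1 = 0 <-> 0 = 5
(p1 <-> p1) || p2 = 5 || 5 = 5
(p2 -> p2) -> ((p1 <-> p1) || p2) = 5 -> 5 = 5
!p2 = !5 = 0
p1 <-> !p2 = 0 <-> 0 = 5
p2 -> p1 = 5 -> 0 = 0
(p1 <-> !p2) -> (p2 -> p1) = 5 -> 0 = 0
((p2 -> p2) -> ((p1 <-> p1) || p2)) -> ((p1 <-> !p2) -> (p2 -> p1)) = 5 -> 0 = 0
No assignment yields a value below 0, so this is the minimum.

0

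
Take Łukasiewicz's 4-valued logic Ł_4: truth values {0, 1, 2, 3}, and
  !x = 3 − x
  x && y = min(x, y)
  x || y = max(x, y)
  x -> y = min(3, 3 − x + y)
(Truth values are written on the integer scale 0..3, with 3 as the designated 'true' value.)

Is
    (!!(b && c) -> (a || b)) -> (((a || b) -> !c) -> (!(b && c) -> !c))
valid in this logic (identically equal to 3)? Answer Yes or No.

No

Counterexample: take a = 0, b = 0, c = 1.
b && c = 0 && 1 = 0
!(b && c) = !0 = 3
!!(b && c) = !3 = 0
a || b = 0 || 0 = 0
!!(b && c) -> (a || b) = 0 -> 0 = 3
a || b = 0 || 0 = 0
!c = !1 = 2
(a || b) -> !c = 0 -> 2 = 3
b && c = 0 && 1 = 0
!(b && c) = !0 = 3
!c = !1 = 2
!(b && c) -> !c = 3 -> 2 = 2
((a || b) -> !c) -> (!(b && c) -> !c) = 3 -> 2 = 2
(!!(b && c) -> (a || b)) -> (((a || b) -> !c) -> (!(b && c) -> !c)) = 3 -> 2 = 2
This gives 2 ≠ 3.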